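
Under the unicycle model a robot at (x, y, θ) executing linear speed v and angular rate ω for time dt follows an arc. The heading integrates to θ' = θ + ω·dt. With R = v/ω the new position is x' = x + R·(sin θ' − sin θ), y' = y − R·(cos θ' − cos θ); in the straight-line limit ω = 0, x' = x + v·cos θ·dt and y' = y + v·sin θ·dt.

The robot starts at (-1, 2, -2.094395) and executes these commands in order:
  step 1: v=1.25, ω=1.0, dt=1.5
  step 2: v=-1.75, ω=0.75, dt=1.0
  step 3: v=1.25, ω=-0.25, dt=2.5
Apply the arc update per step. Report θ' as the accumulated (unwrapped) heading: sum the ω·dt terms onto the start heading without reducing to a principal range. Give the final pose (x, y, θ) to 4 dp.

step 1: θ'=-0.5944 (R=1.2500) → pose (-0.6175, 0.3394, -0.5944)
step 2: θ'=0.1556 (R=-2.3333) → pose (-2.2858, 0.7114, 0.1556)
step 3: θ'=-0.4694 (R=-5.0000) → pose (0.7508, 0.2310, -0.4694)

(0.7508, 0.2310, -0.4694)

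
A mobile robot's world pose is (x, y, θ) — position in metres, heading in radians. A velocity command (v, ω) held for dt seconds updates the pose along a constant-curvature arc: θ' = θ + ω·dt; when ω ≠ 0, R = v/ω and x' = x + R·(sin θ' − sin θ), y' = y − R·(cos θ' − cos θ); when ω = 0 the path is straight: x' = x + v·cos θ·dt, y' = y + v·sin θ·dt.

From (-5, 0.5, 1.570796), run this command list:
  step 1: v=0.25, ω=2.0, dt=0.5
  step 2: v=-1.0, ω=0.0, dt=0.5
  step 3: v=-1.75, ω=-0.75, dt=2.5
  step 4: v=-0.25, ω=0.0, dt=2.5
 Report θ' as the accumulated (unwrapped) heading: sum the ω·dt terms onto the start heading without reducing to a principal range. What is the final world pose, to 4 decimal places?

step 1: θ'=2.5708 (R=0.1250) → pose (-5.0575, 0.6052, 2.5708)
step 2: θ'=2.5708 (straight) → pose (-4.6367, 0.3350, 2.5708)
step 3: θ'=0.6958 (R=2.3333) → pose (-4.4018, -3.4193, 0.6958)
step 4: θ'=0.6958 (straight) → pose (-4.8815, -3.8200, 0.6958)

(-4.8815, -3.8200, 0.6958)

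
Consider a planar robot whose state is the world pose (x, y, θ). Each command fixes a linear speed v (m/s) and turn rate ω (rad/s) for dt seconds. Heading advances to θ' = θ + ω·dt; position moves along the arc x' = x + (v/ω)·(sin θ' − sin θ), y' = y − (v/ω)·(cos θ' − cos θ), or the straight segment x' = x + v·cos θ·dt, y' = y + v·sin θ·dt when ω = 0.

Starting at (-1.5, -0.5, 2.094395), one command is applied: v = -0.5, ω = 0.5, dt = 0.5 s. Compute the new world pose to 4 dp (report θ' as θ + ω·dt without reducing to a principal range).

θ' = 2.0944 + 0.5·0.5 = 2.3444
R = v/ω = -0.5/0.5 = -1.0000
x' = -1.5 + -1.0000·(sin 2.3444 − sin 2.0944) = -1.3494
y' = -0.5 − -1.0000·(cos 2.3444 − cos 2.0944) = -0.6987

(-1.3494, -0.6987, 2.3444)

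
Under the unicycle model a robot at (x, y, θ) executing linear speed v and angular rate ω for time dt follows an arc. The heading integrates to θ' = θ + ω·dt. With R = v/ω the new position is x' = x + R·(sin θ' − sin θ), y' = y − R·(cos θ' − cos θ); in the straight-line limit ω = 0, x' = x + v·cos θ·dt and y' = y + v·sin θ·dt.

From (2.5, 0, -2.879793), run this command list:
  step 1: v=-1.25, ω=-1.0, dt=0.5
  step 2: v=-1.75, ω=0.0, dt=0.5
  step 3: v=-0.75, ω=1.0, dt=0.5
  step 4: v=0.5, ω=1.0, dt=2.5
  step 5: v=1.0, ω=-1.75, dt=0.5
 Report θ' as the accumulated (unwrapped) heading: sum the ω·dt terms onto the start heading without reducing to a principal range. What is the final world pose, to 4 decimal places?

step 1: θ'=-3.3798 (R=1.2500) → pose (3.1185, 0.0073, -3.3798)
step 2: θ'=-3.3798 (straight) → pose (3.9688, -0.1992, -3.3798)
step 3: θ'=-2.8798 (R=-0.7500) → pose (4.3398, -0.1948, -2.8798)
step 4: θ'=-0.3798 (R=0.5000) → pose (4.2839, -1.1421, -0.3798)
step 5: θ'=-1.2548 (R=-0.5714) → pose (4.6152, -1.4952, -1.2548)

(4.6152, -1.4952, -1.2548)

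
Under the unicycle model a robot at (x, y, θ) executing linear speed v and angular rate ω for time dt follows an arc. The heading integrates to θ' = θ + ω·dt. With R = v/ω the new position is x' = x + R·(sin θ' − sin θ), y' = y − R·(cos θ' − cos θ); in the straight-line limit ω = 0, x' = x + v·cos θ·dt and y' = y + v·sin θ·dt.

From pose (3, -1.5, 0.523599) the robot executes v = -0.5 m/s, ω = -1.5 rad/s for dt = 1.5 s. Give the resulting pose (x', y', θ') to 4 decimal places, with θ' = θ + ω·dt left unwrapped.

θ' = 0.5236 + -1.5·1.5 = -1.7264
R = v/ω = -0.5/-1.5 = 0.3333
x' = 3 + 0.3333·(sin -1.7264 − sin 0.5236) = 2.5040
y' = -1.5 − 0.3333·(cos -1.7264 − cos 0.5236) = -1.1597

(2.5040, -1.1597, -1.7264)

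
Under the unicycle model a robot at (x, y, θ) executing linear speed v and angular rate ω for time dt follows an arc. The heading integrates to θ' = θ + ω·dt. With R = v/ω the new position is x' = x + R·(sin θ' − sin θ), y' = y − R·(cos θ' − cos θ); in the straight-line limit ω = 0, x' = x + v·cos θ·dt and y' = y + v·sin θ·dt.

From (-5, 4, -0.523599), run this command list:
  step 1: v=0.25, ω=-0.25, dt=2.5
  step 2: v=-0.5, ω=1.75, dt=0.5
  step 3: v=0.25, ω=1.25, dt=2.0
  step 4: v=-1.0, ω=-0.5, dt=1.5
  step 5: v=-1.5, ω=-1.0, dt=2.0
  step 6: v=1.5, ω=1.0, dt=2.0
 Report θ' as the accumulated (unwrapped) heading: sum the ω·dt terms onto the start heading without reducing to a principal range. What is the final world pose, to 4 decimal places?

step 1: θ'=-1.1486 (R=-1.0000) → pose (-4.5878, 3.5437, -1.1486)
step 2: θ'=-0.2736 (R=-0.2857) → pose (-4.7712, 3.7018, -0.2736)
step 3: θ'=2.2264 (R=0.2000) → pose (-4.5587, 4.0162, 2.2264)
step 4: θ'=1.4764 (R=2.0000) → pose (-4.1529, 2.6085, 1.4764)
step 5: θ'=-0.5236 (R=1.5000) → pose (-6.3962, 1.4508, -0.5236)
step 6: θ'=1.4764 (R=1.5000) → pose (-4.1529, 2.6085, 1.4764)

(-4.1529, 2.6085, 1.4764)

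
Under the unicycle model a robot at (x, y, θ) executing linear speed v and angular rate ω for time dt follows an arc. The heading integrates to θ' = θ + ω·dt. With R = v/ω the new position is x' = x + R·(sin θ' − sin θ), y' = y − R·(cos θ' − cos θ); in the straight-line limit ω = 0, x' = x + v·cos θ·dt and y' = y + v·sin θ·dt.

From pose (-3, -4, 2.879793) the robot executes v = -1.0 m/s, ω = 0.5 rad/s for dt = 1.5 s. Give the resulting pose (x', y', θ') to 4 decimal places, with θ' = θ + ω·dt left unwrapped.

θ' = 2.8798 + 0.5·1.5 = 3.6298
R = v/ω = -1.0/0.5 = -2.0000
x' = -3 + -2.0000·(sin 3.6298 − sin 2.8798) = -1.5443
y' = -4 − -2.0000·(cos 3.6298 − cos 2.8798) = -3.8345

(-1.5443, -3.8345, 3.6298)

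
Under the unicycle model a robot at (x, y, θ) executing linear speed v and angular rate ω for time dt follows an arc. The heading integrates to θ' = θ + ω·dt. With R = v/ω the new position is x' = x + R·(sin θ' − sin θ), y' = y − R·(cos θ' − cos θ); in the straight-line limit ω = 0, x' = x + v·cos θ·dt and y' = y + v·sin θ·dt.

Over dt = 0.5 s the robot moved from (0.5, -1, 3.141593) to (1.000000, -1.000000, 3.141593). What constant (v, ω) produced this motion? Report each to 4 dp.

Δθ = 3.141593 − 3.141593 = 0.000000
ω = Δθ/dt = 0.000000/0.5 = 0.0000
ω = 0 → v = (Δx·cos θ + Δy·sin θ)/dt = -1.0000

v = -1.0000, ω = 0.0000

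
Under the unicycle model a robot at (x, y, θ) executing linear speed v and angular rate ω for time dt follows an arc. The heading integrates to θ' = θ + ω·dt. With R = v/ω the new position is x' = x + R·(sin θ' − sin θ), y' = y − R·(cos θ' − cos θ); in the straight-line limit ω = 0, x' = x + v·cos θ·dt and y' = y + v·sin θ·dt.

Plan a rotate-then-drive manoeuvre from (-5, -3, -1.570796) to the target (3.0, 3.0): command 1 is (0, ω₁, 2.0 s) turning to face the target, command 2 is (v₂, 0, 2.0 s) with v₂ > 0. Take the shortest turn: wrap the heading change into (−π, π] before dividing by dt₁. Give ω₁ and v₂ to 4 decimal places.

heading to target = atan2(3−-3, 3−-5) = 0.6435
Δθ = wrap(0.6435 − -1.5708) = 2.2143; ω₁ = Δθ/dt₁ = 1.1071
distance = √((3−-5)² + (3−-3)²) = 10.0000; v₂ = distance/dt₂ = 5.0000

ω₁ = 1.1071, v₂ = 5.0000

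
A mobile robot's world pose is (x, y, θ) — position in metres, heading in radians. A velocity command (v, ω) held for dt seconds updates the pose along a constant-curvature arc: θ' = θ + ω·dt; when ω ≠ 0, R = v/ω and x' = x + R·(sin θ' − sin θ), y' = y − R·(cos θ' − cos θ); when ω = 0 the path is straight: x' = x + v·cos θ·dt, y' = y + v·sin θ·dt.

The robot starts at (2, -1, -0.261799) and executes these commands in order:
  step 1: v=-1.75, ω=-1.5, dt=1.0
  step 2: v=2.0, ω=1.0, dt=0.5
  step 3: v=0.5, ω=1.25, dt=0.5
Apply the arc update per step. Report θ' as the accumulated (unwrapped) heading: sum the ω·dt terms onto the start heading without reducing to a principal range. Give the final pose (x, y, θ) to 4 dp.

(1.3581, -0.8395, -0.6368)

step 1: θ'=-1.7618 (R=1.1667) → pose (1.1565, 0.3484, -1.7618)
step 2: θ'=-1.2618 (R=2.0000) → pose (1.2149, -0.6395, -1.2618)
step 3: θ'=-0.6368 (R=0.4000) → pose (1.3581, -0.8395, -0.6368)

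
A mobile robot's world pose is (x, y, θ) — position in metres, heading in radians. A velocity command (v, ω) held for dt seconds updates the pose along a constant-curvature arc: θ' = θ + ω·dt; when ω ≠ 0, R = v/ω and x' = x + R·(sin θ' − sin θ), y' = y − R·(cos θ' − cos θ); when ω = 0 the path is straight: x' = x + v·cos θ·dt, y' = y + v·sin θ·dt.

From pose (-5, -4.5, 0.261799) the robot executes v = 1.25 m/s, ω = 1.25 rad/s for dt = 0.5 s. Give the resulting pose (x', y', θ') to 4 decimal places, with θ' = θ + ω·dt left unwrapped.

θ' = 0.2618 + 1.25·0.5 = 0.8868
R = v/ω = 1.25/1.25 = 1.0000
x' = -5 + 1.0000·(sin 0.8868 − sin 0.2618) = -4.4838
y' = -4.5 − 1.0000·(cos 0.8868 − cos 0.2618) = -4.1660

(-4.4838, -4.1660, 0.8868)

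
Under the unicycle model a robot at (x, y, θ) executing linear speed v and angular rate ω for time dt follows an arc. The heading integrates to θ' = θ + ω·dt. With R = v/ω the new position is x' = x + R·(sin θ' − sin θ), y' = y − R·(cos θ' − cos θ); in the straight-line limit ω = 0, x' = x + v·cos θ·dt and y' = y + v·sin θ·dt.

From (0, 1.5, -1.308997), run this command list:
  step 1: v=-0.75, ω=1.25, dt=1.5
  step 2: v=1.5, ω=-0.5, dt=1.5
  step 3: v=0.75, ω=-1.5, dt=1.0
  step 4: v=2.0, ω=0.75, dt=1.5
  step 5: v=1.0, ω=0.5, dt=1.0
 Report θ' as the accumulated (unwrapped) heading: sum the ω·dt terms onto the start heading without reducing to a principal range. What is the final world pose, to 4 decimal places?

(3.8398, -1.1426, -0.0590)

step 1: θ'=0.5660 (R=-0.6000) → pose (-0.9013, 1.8511, 0.5660)
step 2: θ'=-0.1840 (R=-3.0000) → pose (1.2564, 2.2683, -0.1840)
step 3: θ'=-1.6840 (R=-0.5000) → pose (1.6617, 1.7203, -1.6840)
step 4: θ'=-0.5590 (R=2.6667) → pose (2.8970, -0.8417, -0.5590)
step 5: θ'=-0.0590 (R=2.0000) → pose (3.8398, -1.1426, -0.0590)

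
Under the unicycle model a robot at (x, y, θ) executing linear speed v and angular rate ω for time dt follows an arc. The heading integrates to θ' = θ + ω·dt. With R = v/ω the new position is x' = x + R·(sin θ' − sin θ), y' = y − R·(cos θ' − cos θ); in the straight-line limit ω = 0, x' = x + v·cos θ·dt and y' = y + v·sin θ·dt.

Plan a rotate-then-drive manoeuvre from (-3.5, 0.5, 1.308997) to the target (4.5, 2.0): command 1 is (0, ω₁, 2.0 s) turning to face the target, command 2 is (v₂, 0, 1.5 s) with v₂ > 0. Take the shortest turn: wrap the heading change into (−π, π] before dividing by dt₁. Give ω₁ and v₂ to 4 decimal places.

heading to target = atan2(2−0.5, 4.5−-3.5) = 0.1853
Δθ = wrap(0.1853 − 1.3090) = -1.1236; ω₁ = Δθ/dt₁ = -0.5618
distance = √((4.5−-3.5)² + (2−0.5)²) = 8.1394; v₂ = distance/dt₂ = 5.4263

ω₁ = -0.5618, v₂ = 5.4263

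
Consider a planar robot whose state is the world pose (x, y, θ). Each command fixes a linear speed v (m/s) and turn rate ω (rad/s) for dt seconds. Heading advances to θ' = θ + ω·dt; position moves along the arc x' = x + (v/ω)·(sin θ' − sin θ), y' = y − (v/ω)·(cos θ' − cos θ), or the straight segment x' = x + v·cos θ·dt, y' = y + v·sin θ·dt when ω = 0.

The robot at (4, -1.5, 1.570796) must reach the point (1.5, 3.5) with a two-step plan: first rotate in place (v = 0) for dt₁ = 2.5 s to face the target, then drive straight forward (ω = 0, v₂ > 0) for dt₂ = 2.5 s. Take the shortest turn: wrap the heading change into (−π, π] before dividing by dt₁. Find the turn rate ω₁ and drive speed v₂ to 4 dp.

ω₁ = 0.1855, v₂ = 2.2361

heading to target = atan2(3.5−-1.5, 1.5−4) = 2.0344
Δθ = wrap(2.0344 − 1.5708) = 0.4636; ω₁ = Δθ/dt₁ = 0.1855
distance = √((1.5−4)² + (3.5−-1.5)²) = 5.5902; v₂ = distance/dt₂ = 2.2361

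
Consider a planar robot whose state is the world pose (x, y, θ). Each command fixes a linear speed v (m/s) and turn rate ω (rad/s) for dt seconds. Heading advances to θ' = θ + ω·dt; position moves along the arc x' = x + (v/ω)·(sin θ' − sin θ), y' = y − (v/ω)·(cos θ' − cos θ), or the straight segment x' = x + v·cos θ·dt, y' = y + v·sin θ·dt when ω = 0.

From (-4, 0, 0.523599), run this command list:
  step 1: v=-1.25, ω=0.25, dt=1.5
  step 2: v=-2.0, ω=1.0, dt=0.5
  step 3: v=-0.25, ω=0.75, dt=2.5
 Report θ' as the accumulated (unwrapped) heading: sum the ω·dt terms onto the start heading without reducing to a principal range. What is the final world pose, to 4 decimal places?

step 1: θ'=0.8986 (R=-5.0000) → pose (-5.4123, -1.2166, 0.8986)
step 2: θ'=1.3986 (R=-2.0000) → pose (-5.8178, -2.1193, 1.3986)
step 3: θ'=3.2736 (R=-0.3333) → pose (-5.4455, -2.5069, 3.2736)

(-5.4455, -2.5069, 3.2736)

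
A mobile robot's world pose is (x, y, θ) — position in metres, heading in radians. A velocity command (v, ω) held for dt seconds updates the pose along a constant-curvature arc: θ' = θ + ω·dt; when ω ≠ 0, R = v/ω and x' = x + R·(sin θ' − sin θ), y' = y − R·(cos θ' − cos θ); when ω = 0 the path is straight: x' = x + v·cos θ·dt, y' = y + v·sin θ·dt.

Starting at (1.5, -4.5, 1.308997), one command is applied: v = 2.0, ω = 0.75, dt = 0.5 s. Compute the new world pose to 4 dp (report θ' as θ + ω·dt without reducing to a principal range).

(1.5738, -3.5086, 1.6840)

θ' = 1.3090 + 0.75·0.5 = 1.6840
R = v/ω = 2.0/0.75 = 2.6667
x' = 1.5 + 2.6667·(sin 1.6840 − sin 1.3090) = 1.5738
y' = -4.5 − 2.6667·(cos 1.6840 − cos 1.3090) = -3.5086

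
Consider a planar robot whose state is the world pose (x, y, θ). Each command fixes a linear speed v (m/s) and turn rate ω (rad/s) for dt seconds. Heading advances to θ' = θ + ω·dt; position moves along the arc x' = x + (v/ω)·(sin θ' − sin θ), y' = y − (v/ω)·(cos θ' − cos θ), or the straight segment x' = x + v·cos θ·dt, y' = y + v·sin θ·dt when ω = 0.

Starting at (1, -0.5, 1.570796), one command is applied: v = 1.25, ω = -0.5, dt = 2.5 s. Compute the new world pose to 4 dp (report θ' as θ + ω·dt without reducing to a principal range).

(2.7117, 1.8725, 0.3208)

θ' = 1.5708 + -0.5·2.5 = 0.3208
R = v/ω = 1.25/-0.5 = -2.5000
x' = 1 + -2.5000·(sin 0.3208 − sin 1.5708) = 2.7117
y' = -0.5 − -2.5000·(cos 0.3208 − cos 1.5708) = 1.8725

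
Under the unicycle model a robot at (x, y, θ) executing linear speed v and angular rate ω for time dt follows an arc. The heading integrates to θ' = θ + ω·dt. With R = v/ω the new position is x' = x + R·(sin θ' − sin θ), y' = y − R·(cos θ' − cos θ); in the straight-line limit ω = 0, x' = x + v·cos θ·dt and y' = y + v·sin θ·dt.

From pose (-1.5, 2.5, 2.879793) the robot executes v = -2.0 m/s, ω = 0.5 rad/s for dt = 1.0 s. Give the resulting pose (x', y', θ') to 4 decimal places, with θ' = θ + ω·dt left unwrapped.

θ' = 2.8798 + 0.5·1.0 = 3.3798
R = v/ω = -2.0/0.5 = -4.0000
x' = -1.5 + -4.0000·(sin 3.3798 − sin 2.8798) = 0.4791
y' = 2.5 − -4.0000·(cos 3.3798 − cos 2.8798) = 2.4766

(0.4791, 2.4766, 3.3798)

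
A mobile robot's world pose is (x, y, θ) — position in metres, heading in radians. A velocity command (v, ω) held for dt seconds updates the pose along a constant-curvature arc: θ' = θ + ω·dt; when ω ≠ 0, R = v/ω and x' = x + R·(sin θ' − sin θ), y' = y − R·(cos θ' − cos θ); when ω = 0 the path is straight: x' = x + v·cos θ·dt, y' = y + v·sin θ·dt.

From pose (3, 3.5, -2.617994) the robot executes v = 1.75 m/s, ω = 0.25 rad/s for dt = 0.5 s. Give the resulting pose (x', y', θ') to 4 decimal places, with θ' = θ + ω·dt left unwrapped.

θ' = -2.6180 + 0.25·0.5 = -2.4930
R = v/ω = 1.75/0.25 = 7.0000
x' = 3 + 7.0000·(sin -2.4930 − sin -2.6180) = 2.2715
y' = 3.5 − 7.0000·(cos -2.4930 − cos -2.6180) = 3.0163

(2.2715, 3.0163, -2.4930)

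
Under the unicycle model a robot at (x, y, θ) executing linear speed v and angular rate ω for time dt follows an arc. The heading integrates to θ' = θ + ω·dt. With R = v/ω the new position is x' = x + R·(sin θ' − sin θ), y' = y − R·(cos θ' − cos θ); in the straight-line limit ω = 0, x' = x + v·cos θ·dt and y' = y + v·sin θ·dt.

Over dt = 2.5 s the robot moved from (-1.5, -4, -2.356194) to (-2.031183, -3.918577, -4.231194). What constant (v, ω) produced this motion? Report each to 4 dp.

Δθ = -4.231194 − -2.356194 = -1.875000
ω = Δθ/dt = -1.875000/2.5 = -0.7500
R = Δx/(sin θ' − sin θ) = -0.3333
v = R·ω = -0.3333·-0.7500 = 0.2500

v = 0.2500, ω = -0.7500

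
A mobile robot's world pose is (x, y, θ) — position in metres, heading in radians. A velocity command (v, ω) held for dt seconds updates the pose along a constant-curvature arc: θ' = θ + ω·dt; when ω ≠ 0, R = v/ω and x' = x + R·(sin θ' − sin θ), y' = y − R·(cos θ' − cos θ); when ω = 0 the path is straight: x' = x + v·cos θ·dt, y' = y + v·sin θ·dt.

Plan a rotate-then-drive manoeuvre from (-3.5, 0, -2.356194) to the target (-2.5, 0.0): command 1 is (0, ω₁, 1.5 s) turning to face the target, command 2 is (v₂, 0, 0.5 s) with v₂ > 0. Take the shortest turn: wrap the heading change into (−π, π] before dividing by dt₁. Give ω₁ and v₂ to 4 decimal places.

ω₁ = 1.5708, v₂ = 2.0000

heading to target = atan2(0−0, -2.5−-3.5) = 0.0000
Δθ = wrap(0.0000 − -2.3562) = 2.3562; ω₁ = Δθ/dt₁ = 1.5708
distance = √((-2.5−-3.5)² + (0−0)²) = 1.0000; v₂ = distance/dt₂ = 2.0000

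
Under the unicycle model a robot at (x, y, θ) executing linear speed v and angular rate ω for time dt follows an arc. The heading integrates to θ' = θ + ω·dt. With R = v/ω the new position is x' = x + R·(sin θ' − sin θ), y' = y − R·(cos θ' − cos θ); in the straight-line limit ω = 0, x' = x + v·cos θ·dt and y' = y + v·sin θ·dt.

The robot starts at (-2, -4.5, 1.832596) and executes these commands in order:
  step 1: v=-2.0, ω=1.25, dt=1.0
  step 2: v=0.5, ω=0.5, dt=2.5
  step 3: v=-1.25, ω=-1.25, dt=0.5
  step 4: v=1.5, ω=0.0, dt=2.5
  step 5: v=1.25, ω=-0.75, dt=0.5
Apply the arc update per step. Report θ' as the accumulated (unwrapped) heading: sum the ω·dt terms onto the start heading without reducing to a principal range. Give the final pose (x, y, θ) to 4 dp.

step 1: θ'=3.0826 (R=-1.6000) → pose (-0.5489, -5.6831, 3.0826)
step 2: θ'=4.3326 (R=1.0000) → pose (-1.5366, -6.3106, 4.3326)
step 3: θ'=3.7076 (R=1.0000) → pose (-1.1441, -5.8373, 3.7076)
step 4: θ'=3.7076 (straight) → pose (-4.3093, -7.8483, 3.7076)
step 5: θ'=3.3326 (R=-1.6667) → pose (-4.8866, -8.0779, 3.3326)

(-4.8866, -8.0779, 3.3326)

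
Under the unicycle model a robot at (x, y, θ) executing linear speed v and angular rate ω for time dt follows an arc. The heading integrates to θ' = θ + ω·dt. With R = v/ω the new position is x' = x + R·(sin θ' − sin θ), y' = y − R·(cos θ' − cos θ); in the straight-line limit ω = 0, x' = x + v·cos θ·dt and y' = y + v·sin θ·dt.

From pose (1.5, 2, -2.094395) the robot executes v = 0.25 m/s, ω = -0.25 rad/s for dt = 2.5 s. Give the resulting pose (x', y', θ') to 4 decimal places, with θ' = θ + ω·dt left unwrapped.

θ' = -2.0944 + -0.25·2.5 = -2.7194
R = v/ω = 0.25/-0.25 = -1.0000
x' = 1.5 + -1.0000·(sin -2.7194 − sin -2.0944) = 1.0437
y' = 2 − -1.0000·(cos -2.7194 − cos -2.0944) = 1.5878

(1.0437, 1.5878, -2.7194)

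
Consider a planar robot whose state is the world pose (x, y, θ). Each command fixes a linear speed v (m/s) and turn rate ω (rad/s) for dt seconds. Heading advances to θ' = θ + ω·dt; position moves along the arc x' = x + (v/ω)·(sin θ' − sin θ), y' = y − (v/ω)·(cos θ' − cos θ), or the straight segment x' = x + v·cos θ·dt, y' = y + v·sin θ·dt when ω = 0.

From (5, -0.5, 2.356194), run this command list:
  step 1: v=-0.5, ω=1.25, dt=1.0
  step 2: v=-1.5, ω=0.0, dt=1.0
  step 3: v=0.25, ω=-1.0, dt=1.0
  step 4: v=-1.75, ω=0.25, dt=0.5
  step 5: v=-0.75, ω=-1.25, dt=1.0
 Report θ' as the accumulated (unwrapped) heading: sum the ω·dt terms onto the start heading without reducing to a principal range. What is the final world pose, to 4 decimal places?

step 1: θ'=3.6062 (R=-0.4000) → pose (5.4621, -0.5748, 3.6062)
step 2: θ'=3.6062 (straight) → pose (6.8031, 0.0973, 3.6062)
step 3: θ'=2.6062 (R=-0.2500) → pose (6.5635, 0.1058, 2.6062)
step 4: θ'=2.7312 (R=-7.0000) → pose (7.3420, -0.2924, 2.7312)
step 5: θ'=1.4812 (R=0.6000) → pose (7.7002, -0.8963, 1.4812)

(7.7002, -0.8963, 1.4812)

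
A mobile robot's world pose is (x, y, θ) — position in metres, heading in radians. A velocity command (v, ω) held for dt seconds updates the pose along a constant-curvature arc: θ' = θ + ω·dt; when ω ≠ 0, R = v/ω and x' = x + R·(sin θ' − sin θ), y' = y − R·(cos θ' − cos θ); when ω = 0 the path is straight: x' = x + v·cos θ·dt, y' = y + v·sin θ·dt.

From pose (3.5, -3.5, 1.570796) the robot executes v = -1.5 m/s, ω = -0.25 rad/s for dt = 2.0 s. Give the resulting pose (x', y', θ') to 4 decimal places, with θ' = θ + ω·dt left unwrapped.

(2.7655, -6.3766, 1.0708)

θ' = 1.5708 + -0.25·2.0 = 1.0708
R = v/ω = -1.5/-0.25 = 6.0000
x' = 3.5 + 6.0000·(sin 1.0708 − sin 1.5708) = 2.7655
y' = -3.5 − 6.0000·(cos 1.0708 − cos 1.5708) = -6.3766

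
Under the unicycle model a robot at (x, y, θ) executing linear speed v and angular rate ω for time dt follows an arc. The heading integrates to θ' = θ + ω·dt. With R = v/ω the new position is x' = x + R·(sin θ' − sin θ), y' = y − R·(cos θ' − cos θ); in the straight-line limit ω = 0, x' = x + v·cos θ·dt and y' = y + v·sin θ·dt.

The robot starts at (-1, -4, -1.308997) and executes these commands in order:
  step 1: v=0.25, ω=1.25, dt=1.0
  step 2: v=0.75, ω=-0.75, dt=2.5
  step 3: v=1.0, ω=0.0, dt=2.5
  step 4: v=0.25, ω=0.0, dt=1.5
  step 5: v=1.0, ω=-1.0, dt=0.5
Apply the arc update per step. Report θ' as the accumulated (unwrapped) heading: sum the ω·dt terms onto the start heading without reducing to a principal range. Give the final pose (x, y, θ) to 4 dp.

step 1: θ'=-0.0590 (R=0.2000) → pose (-0.8186, -4.1479, -0.0590)
step 2: θ'=-1.9340 (R=-1.0000) → pose (0.0572, -5.5014, -1.9340)
step 3: θ'=-1.9340 (straight) → pose (-0.8310, -7.8383, -1.9340)
step 4: θ'=-1.9340 (straight) → pose (-0.9642, -8.1889, -1.9340)
step 5: θ'=-2.4340 (R=-1.0000) → pose (-1.2490, -8.5935, -2.4340)

(-1.2490, -8.5935, -2.4340)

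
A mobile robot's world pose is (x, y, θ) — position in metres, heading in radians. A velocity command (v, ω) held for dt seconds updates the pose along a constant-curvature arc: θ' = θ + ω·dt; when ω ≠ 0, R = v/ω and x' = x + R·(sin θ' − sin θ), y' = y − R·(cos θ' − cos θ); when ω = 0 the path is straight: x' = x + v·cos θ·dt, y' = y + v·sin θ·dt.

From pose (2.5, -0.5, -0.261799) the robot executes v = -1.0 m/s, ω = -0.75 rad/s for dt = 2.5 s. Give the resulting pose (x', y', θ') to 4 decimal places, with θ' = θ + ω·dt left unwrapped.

θ' = -0.2618 + -0.75·2.5 = -2.1368
R = v/ω = -1.0/-0.75 = 1.3333
x' = 2.5 + 1.3333·(sin -2.1368 − sin -0.2618) = 1.7197
y' = -0.5 − 1.3333·(cos -2.1368 − cos -0.2618) = 1.5029

(1.7197, 1.5029, -2.1368)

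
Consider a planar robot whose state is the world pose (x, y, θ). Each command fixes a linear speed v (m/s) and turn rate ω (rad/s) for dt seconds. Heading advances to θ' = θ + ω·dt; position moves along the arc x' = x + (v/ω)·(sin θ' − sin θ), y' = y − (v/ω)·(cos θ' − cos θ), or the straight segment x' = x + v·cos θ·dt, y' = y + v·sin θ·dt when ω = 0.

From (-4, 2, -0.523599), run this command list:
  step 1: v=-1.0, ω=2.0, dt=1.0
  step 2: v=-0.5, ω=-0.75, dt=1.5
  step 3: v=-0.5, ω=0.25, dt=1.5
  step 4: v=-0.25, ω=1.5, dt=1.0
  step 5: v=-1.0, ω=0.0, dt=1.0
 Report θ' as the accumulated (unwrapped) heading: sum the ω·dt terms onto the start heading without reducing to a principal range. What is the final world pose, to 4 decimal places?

(-5.2337, -0.3505, 2.2264)

step 1: θ'=1.4764 (R=-0.5000) → pose (-4.7478, 1.6141, 1.4764)
step 2: θ'=0.3514 (R=0.6667) → pose (-5.1820, 1.0510, 0.3514)
step 3: θ'=0.7264 (R=-2.0000) → pose (-5.8219, 0.6684, 0.7264)
step 4: θ'=2.2264 (R=-0.1667) → pose (-5.8434, 0.4422, 2.2264)
step 5: θ'=2.2264 (straight) → pose (-5.2337, -0.3505, 2.2264)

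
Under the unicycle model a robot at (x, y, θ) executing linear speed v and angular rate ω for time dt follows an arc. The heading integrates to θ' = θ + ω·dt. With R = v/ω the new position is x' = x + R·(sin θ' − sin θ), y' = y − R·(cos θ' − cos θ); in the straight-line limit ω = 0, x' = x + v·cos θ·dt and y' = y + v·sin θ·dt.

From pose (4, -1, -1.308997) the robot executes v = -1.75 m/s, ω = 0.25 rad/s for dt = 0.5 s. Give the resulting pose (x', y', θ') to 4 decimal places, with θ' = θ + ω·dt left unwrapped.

(3.7214, -0.1711, -1.1840)

θ' = -1.3090 + 0.25·0.5 = -1.1840
R = v/ω = -1.75/0.25 = -7.0000
x' = 4 + -7.0000·(sin -1.1840 − sin -1.3090) = 3.7214
y' = -1 − -7.0000·(cos -1.1840 − cos -1.3090) = -0.1711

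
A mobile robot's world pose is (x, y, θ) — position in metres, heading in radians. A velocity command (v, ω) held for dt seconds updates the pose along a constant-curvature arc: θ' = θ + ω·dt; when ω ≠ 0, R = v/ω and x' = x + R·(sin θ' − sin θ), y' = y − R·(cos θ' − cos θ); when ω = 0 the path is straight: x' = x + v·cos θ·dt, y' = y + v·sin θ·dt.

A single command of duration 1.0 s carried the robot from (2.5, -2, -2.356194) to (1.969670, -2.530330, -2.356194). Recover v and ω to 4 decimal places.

Δθ = -2.356194 − -2.356194 = 0.000000
ω = Δθ/dt = 0.000000/1.0 = 0.0000
ω = 0 → v = (Δx·cos θ + Δy·sin θ)/dt = 0.7500

v = 0.7500, ω = 0.0000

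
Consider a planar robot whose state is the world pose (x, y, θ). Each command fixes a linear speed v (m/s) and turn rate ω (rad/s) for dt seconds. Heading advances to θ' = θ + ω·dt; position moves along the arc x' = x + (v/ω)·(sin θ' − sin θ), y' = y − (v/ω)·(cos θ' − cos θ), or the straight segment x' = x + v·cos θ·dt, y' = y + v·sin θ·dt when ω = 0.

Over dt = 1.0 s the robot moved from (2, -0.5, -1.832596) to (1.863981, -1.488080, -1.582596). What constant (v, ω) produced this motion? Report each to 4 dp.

v = 1.0000, ω = 0.2500

Δθ = -1.582596 − -1.832596 = 0.250000
ω = Δθ/dt = 0.250000/1.0 = 0.2500
R = −Δy/(cos θ' − cos θ) = 4.0000
v = R·ω = 4.0000·0.2500 = 1.0000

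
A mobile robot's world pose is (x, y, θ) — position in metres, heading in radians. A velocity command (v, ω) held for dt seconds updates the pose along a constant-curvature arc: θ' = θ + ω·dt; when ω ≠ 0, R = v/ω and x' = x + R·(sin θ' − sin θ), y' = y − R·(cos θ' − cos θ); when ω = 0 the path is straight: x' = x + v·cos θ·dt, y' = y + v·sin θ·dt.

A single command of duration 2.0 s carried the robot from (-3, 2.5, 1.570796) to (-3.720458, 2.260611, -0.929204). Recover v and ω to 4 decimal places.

Δθ = -0.929204 − 1.570796 = -2.500000
ω = Δθ/dt = -2.500000/2.0 = -1.2500
R = Δx/(sin θ' − sin θ) = 0.4000
v = R·ω = 0.4000·-1.2500 = -0.5000

v = -0.5000, ω = -1.2500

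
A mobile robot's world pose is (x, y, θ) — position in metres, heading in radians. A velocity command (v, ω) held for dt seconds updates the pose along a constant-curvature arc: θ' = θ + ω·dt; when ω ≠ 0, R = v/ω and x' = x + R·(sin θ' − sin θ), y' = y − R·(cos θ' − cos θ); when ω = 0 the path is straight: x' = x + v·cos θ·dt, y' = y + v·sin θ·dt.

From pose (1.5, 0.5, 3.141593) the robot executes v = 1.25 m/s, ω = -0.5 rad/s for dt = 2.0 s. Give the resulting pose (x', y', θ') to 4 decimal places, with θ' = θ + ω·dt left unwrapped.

(-0.6037, 1.6492, 2.1416)

θ' = 3.1416 + -0.5·2.0 = 2.1416
R = v/ω = 1.25/-0.5 = -2.5000
x' = 1.5 + -2.5000·(sin 2.1416 − sin 3.1416) = -0.6037
y' = 0.5 − -2.5000·(cos 2.1416 − cos 3.1416) = 1.6492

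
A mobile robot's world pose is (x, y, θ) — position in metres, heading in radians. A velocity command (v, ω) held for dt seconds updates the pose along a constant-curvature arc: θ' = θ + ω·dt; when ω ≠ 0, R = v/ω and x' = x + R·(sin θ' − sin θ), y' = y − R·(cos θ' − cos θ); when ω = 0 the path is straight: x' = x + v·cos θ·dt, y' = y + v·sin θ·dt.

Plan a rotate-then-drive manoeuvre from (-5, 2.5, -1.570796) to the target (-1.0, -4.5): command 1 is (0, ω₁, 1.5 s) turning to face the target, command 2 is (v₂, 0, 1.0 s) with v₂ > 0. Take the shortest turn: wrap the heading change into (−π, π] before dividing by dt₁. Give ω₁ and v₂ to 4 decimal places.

ω₁ = 0.3461, v₂ = 8.0623

heading to target = atan2(-4.5−2.5, -1−-5) = -1.0517
Δθ = wrap(-1.0517 − -1.5708) = 0.5191; ω₁ = Δθ/dt₁ = 0.3461
distance = √((-1−-5)² + (-4.5−2.5)²) = 8.0623; v₂ = distance/dt₂ = 8.0623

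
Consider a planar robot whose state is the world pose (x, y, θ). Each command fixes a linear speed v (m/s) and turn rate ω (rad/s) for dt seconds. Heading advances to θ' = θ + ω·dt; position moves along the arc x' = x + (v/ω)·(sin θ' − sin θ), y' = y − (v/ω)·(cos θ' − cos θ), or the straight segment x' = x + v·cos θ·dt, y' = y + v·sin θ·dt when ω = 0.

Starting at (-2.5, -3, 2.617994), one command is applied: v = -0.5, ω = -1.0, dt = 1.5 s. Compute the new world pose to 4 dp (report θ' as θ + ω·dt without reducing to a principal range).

(-2.3004, -3.6518, 1.1180)

θ' = 2.6180 + -1.0·1.5 = 1.1180
R = v/ω = -0.5/-1.0 = 0.5000
x' = -2.5 + 0.5000·(sin 1.1180 − sin 2.6180) = -2.3004
y' = -3 − 0.5000·(cos 1.1180 − cos 2.6180) = -3.6518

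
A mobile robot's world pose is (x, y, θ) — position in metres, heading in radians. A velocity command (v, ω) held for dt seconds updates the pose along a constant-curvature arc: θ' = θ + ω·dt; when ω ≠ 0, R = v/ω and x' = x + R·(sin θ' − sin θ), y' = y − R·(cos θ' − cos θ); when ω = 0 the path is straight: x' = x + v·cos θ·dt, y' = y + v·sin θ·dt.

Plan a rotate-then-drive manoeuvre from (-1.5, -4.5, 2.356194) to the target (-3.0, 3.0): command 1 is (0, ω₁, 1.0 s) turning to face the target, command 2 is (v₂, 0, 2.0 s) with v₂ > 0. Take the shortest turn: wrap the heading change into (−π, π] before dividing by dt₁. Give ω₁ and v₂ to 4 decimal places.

ω₁ = -0.5880, v₂ = 3.8243

heading to target = atan2(3−-4.5, -3−-1.5) = 1.7682
Δθ = wrap(1.7682 − 2.3562) = -0.5880; ω₁ = Δθ/dt₁ = -0.5880
distance = √((-3−-1.5)² + (3−-4.5)²) = 7.6485; v₂ = distance/dt₂ = 3.8243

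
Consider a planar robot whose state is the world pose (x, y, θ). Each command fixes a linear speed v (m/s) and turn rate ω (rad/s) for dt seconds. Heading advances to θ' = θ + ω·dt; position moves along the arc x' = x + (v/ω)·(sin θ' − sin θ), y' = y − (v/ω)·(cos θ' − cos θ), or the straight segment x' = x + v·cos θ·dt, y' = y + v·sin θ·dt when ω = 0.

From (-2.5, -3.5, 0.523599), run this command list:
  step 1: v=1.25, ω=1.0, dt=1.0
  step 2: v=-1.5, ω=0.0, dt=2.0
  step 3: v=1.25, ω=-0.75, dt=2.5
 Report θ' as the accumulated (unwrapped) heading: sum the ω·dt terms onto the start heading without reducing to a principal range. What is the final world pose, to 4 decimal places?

step 1: θ'=1.5236 (R=1.2500) → pose (-1.8764, -2.4764, 1.5236)
step 2: θ'=1.5236 (straight) → pose (-2.0179, -5.4731, 1.5236)
step 3: θ'=-0.3514 (R=-1.6667) → pose (0.2206, -3.9869, -0.3514)

(0.2206, -3.9869, -0.3514)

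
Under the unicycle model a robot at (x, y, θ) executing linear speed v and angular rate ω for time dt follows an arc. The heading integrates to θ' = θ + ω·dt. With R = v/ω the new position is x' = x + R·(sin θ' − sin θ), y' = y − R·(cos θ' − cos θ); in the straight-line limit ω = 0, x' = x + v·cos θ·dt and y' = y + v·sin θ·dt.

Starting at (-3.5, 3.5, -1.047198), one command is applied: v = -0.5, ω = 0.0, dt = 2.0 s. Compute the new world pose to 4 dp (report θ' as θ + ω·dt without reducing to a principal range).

θ' = -1.0472 + 0.0·2.0 = -1.0472
ω = 0 → straight: x' = -3.5 + -0.5·cos(-1.0472)·2.0 = -4.0000
y' = 3.5 + -0.5·sin(-1.0472)·2.0 = 4.3660

(-4.0000, 4.3660, -1.0472)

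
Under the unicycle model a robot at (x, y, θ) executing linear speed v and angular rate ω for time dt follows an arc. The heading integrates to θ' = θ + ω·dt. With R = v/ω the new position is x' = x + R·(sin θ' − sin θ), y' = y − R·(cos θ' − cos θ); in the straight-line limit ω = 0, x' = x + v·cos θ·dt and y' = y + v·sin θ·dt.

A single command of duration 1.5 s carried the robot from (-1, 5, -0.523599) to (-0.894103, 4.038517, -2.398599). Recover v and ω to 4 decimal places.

v = 0.7500, ω = -1.2500

Δθ = -2.398599 − -0.523599 = -1.875000
ω = Δθ/dt = -1.875000/1.5 = -1.2500
R = −Δy/(cos θ' − cos θ) = -0.6000
v = R·ω = -0.6000·-1.2500 = 0.7500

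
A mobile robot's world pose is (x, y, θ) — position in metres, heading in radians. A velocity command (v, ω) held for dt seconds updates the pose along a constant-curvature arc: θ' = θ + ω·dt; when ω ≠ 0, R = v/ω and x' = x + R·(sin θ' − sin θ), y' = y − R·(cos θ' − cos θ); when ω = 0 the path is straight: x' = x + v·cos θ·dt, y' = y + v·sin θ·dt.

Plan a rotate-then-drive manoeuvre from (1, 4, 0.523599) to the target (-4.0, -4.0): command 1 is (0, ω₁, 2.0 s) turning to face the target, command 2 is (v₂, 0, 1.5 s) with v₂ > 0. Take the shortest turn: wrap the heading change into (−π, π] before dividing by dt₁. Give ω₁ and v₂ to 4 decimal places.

ω₁ = -1.3265, v₂ = 6.2893

heading to target = atan2(-4−4, -4−1) = -2.1294
Δθ = wrap(-2.1294 − 0.5236) = -2.6530; ω₁ = Δθ/dt₁ = -1.3265
distance = √((-4−1)² + (-4−4)²) = 9.4340; v₂ = distance/dt₂ = 6.2893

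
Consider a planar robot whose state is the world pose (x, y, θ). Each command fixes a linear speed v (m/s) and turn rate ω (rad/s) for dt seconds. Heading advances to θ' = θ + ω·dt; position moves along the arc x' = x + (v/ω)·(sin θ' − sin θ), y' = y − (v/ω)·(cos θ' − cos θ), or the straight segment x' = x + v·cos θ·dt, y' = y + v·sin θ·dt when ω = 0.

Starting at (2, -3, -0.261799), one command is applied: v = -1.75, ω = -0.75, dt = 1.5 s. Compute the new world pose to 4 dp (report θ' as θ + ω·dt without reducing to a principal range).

(0.3100, -1.1731, -1.3868)

θ' = -0.2618 + -0.75·1.5 = -1.3868
R = v/ω = -1.75/-0.75 = 2.3333
x' = 2 + 2.3333·(sin -1.3868 − sin -0.2618) = 0.3100
y' = -3 − 2.3333·(cos -1.3868 − cos -0.2618) = -1.1731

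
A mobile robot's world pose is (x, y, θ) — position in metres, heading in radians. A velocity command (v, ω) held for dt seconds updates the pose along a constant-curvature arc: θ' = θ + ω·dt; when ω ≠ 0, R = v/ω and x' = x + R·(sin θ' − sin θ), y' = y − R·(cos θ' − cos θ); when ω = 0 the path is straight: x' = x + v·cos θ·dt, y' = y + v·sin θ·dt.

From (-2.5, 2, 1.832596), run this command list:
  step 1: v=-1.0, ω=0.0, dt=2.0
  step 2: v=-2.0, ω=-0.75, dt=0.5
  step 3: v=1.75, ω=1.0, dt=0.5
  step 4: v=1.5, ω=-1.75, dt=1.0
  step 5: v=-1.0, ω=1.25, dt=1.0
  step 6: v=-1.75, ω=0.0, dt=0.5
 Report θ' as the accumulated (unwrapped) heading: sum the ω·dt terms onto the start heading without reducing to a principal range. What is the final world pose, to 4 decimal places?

(-2.1383, -0.4652, 1.4576)

step 1: θ'=1.8326 (straight) → pose (-1.9824, 0.0681, 1.8326)
step 2: θ'=1.4576 (R=2.6667) → pose (-1.9086, -0.9233, 1.4576)
step 3: θ'=1.9576 (R=1.7500) → pose (-2.0267, -0.0654, 1.9576)
step 4: θ'=0.2076 (R=-0.8571) → pose (-1.4095, 1.0966, 0.2076)
step 5: θ'=1.4576 (R=-0.8000) → pose (-2.0395, 0.4042, 1.4576)
step 6: θ'=1.4576 (straight) → pose (-2.1383, -0.4652, 1.4576)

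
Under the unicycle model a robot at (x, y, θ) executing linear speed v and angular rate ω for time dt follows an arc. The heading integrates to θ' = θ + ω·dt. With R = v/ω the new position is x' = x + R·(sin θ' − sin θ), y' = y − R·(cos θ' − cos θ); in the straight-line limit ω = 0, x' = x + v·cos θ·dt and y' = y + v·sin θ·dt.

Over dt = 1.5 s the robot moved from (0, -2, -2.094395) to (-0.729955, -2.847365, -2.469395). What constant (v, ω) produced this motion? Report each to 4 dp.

v = 0.7500, ω = -0.2500

Δθ = -2.469395 − -2.094395 = -0.375000
ω = Δθ/dt = -0.375000/1.5 = -0.2500
R = −Δy/(cos θ' − cos θ) = -3.0000
v = R·ω = -3.0000·-0.2500 = 0.7500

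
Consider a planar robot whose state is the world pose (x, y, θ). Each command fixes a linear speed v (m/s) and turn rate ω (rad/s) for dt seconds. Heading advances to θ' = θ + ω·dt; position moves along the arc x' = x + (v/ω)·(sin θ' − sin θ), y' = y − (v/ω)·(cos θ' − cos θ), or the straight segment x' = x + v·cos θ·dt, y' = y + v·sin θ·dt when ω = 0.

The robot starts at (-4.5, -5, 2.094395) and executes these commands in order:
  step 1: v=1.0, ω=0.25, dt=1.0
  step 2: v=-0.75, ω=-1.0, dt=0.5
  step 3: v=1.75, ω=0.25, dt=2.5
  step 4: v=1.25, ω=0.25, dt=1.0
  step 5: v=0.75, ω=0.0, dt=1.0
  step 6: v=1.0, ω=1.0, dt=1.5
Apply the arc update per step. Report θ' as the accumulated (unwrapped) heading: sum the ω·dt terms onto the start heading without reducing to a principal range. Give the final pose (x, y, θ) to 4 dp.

step 1: θ'=2.3444 (R=4.0000) → pose (-5.1025, -4.2051, 2.3444)
step 2: θ'=1.8444 (R=0.7500) → pose (-4.9169, -4.5265, 1.8444)
step 3: θ'=2.4694 (R=7.0000) → pose (-7.2976, -0.9407, 2.4694)
step 4: θ'=2.7194 (R=5.0000) → pose (-8.3623, -0.2921, 2.7194)
step 5: θ'=2.7194 (straight) → pose (-9.0465, 0.0153, 2.7194)
step 6: θ'=4.2194 (R=1.0000) → pose (-10.3372, -0.4237, 4.2194)

(-10.3372, -0.4237, 4.2194)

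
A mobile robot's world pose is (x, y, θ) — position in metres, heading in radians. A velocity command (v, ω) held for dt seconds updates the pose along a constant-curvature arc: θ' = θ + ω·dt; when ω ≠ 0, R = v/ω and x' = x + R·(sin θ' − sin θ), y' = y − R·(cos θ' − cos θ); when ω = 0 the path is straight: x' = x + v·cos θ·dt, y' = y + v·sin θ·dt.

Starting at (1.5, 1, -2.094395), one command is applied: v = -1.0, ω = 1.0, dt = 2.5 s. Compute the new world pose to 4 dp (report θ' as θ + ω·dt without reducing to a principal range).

(0.2394, 2.4189, 0.4056)

θ' = -2.0944 + 1.0·2.5 = 0.4056
R = v/ω = -1.0/1.0 = -1.0000
x' = 1.5 + -1.0000·(sin 0.4056 − sin -2.0944) = 0.2394
y' = 1 − -1.0000·(cos 0.4056 − cos -2.0944) = 2.4189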